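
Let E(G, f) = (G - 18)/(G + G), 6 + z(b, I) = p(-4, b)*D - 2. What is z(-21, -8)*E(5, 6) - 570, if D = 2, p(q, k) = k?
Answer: -505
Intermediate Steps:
z(b, I) = -8 + 2*b (z(b, I) = -6 + (b*2 - 2) = -6 + (2*b - 2) = -6 + (-2 + 2*b) = -8 + 2*b)
E(G, f) = (-18 + G)/(2*G) (E(G, f) = (-18 + G)/((2*G)) = (-18 + G)*(1/(2*G)) = (-18 + G)/(2*G))
z(-21, -8)*E(5, 6) - 570 = (-8 + 2*(-21))*((½)*(-18 + 5)/5) - 570 = (-8 - 42)*((½)*(⅕)*(-13)) - 570 = -50*(-13/10) - 570 = 65 - 570 = -505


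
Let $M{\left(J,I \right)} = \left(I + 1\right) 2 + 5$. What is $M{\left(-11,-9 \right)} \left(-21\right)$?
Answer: $231$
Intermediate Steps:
$M{\left(J,I \right)} = 7 + 2 I$ ($M{\left(J,I \right)} = \left(1 + I\right) 2 + 5 = \left(2 + 2 I\right) + 5 = 7 + 2 I$)
$M{\left(-11,-9 \right)} \left(-21\right) = \left(7 + 2 \left(-9\right)\right) \left(-21\right) = \left(7 - 18\right) \left(-21\right) = \left(-11\right) \left(-21\right) = 231$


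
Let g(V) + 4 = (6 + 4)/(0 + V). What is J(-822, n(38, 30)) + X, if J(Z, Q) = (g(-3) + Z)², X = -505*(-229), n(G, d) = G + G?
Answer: 7230949/9 ≈ 8.0344e+5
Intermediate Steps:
n(G, d) = 2*G
X = 115645
g(V) = -4 + 10/V (g(V) = -4 + (6 + 4)/(0 + V) = -4 + 10/V)
J(Z, Q) = (-22/3 + Z)² (J(Z, Q) = ((-4 + 10/(-3)) + Z)² = ((-4 + 10*(-⅓)) + Z)² = ((-4 - 10/3) + Z)² = (-22/3 + Z)²)
J(-822, n(38, 30)) + X = (22 - 3*(-822))²/9 + 115645 = (22 + 2466)²/9 + 115645 = (⅑)*2488² + 115645 = (⅑)*6190144 + 115645 = 6190144/9 + 115645 = 7230949/9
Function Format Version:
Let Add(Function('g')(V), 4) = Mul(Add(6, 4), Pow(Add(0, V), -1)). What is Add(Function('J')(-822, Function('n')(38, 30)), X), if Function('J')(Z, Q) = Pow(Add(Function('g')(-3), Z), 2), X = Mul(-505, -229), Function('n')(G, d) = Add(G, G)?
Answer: Rational(7230949, 9) ≈ 8.0344e+5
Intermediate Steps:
Function('n')(G, d) = Mul(2, G)
X = 115645
Function('g')(V) = Add(-4, Mul(10, Pow(V, -1))) (Function('g')(V) = Add(-4, Mul(Add(6, 4), Pow(Add(0, V), -1))) = Add(-4, Mul(10, Pow(V, -1))))
Function('J')(Z, Q) = Pow(Add(Rational(-22, 3), Z), 2) (Function('J')(Z, Q) = Pow(Add(Add(-4, Mul(10, Pow(-3, -1))), Z), 2) = Pow(Add(Add(-4, Mul(10, Rational(-1, 3))), Z), 2) = Pow(Add(Add(-4, Rational(-10, 3)), Z), 2) = Pow(Add(Rational(-22, 3), Z), 2))
Add(Function('J')(-822, Function('n')(38, 30)), X) = Add(Mul(Rational(1, 9), Pow(Add(22, Mul(-3, -822)), 2)), 115645) = Add(Mul(Rational(1, 9), Pow(Add(22, 2466), 2)), 115645) = Add(Mul(Rational(1, 9), Pow(2488, 2)), 115645) = Add(Mul(Rational(1, 9), 6190144), 115645) = Add(Rational(6190144, 9), 115645) = Rational(7230949, 9)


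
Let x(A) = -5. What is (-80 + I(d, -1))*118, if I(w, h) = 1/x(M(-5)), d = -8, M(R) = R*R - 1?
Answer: -47318/5 ≈ -9463.6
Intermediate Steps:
M(R) = -1 + R² (M(R) = R² - 1 = -1 + R²)
I(w, h) = -⅕ (I(w, h) = 1/(-5) = -⅕)
(-80 + I(d, -1))*118 = (-80 - ⅕)*118 = -401/5*118 = -47318/5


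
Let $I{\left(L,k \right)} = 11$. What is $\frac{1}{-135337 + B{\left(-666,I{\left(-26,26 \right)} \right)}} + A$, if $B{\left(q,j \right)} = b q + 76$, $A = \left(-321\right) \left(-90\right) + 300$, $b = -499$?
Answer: $\frac{5752560871}{197073} \approx 29190.0$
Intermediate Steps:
$A = 29190$ ($A = 28890 + 300 = 29190$)
$B{\left(q,j \right)} = 76 - 499 q$ ($B{\left(q,j \right)} = - 499 q + 76 = 76 - 499 q$)
$\frac{1}{-135337 + B{\left(-666,I{\left(-26,26 \right)} \right)}} + A = \frac{1}{-135337 + \left(76 - -332334\right)} + 29190 = \frac{1}{-135337 + \left(76 + 332334\right)} + 29190 = \frac{1}{-135337 + 332410} + 29190 = \frac{1}{197073} + 29190 = \frac{5752560871}{197073}$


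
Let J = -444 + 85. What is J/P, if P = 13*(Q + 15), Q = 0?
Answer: -359/195 ≈ -1.8410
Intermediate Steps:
P = 195 (P = 13*(0 + 15) = 13*15 = 195)
J = -359
J/P = -359/195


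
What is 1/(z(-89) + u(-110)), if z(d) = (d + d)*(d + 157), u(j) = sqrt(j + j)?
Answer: -3026/36626759 - I*sqrt(55)/73253518 ≈ -8.2617e-5 - 1.0124e-7*I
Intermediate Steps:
u(j) = sqrt(2)*sqrt(j) (u(j) = sqrt(2*j) = sqrt(2)*sqrt(j))
z(d) = 2*d*(157 + d) (z(d) = (2*d)*(157 + d) = 2*d*(157 + d))
1/(z(-89) + u(-110)) = 1/(2*(-89)*(157 - 89) + sqrt(2)*sqrt(-110)) = 1/(2*(-89)*68 + sqrt(2)*(I*sqrt(110))) = 1/(-12104 + 2*I*sqrt(55))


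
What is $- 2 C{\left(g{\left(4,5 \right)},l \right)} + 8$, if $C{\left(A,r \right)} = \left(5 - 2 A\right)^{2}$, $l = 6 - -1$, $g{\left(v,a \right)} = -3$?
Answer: $-234$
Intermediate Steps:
$l = 7$ ($l = 6 + 1 = 7$)
$- 2 C{\left(g{\left(4,5 \right)},l \right)} + 8 = - 2 \left(-5 + 2 \left(-3\right)\right)^{2} + 8 = - 2 \left(-5 - 6\right)^{2} + 8 = - 2 \left(-11\right)^{2} + 8 = \left(-2\right) 121 + 8 = -242 + 8 = -234$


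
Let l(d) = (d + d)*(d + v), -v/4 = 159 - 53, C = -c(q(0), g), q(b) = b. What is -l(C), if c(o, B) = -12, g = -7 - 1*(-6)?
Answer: 9888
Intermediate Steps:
g = -1 (g = -7 + 6 = -1)
C = 12 (C = -1*(-12) = 12)
v = -424 (v = -4*(159 - 53) = -4*106 = -424)
l(d) = 2*d*(-424 + d) (l(d) = (d + d)*(d - 424) = (2*d)*(-424 + d) = 2*d*(-424 + d))
-l(C) = -2*12*(-424 + 12) = -2*12*(-412) = -1*(-9888) = 9888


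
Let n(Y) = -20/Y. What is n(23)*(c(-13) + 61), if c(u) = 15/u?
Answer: -15560/299 ≈ -52.040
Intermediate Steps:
n(23)*(c(-13) + 61) = (-20/23)*(15/(-13) + 61) = (-20*1/23)*(15*(-1/13) + 61) = -20*(-15/13 + 61)/23 = -20/23*778/13 = -15560/299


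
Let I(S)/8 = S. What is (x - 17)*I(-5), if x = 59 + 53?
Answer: -3800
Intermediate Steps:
I(S) = 8*S
x = 112
(x - 17)*I(-5) = (112 - 17)*(8*(-5)) = 95*(-40) = -3800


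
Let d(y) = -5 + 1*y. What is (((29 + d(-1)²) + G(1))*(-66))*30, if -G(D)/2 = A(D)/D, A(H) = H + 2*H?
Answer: -116820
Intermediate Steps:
d(y) = -5 + y
A(H) = 3*H
G(D) = -6 (G(D) = -2*3*D/D = -2*3 = -6)
(((29 + d(-1)²) + G(1))*(-66))*30 = (((29 + (-5 - 1)²) - 6)*(-66))*30 = (((29 + (-6)²) - 6)*(-66))*30 = (((29 + 36) - 6)*(-66))*30 = ((65 - 6)*(-66))*30 = (59*(-66))*30 = -3894*30 = -116820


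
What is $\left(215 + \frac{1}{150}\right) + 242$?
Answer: $\frac{68551}{150} \approx 457.01$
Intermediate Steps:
$\left(215 + \frac{1}{150}\right) + 242 = \frac{32251}{150} + 242 = \frac{68551}{150}$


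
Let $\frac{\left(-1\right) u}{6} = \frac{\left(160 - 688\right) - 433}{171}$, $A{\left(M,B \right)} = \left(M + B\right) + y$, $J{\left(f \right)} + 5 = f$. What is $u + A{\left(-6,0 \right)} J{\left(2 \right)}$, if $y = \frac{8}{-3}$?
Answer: $\frac{3404}{57} \approx 59.719$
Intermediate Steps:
$y = - \frac{8}{3}$ ($y = 8 \left(- \frac{1}{3}\right) = - \frac{8}{3} \approx -2.6667$)
$J{\left(f \right)} = -5 + f$
$A{\left(M,B \right)} = - \frac{8}{3} + B + M$ ($A{\left(M,B \right)} = \left(M + B\right) - \frac{8}{3} = \left(B + M\right) - \frac{8}{3} = - \frac{8}{3} + B + M$)
$u = \frac{1922}{57}$ ($u = - 6 \frac{\left(160 - 688\right) - 433}{171} = - 6 \left(\left(160 - 688\right) - 433\right) \frac{1}{171} = - 6 \left(-528 - 433\right) \frac{1}{171} = - 6 \left(\left(-961\right) \frac{1}{171}\right) = \left(-6\right) \left(- \frac{961}{171}\right) = \frac{1922}{57} \approx 33.719$)
$u + A{\left(-6,0 \right)} J{\left(2 \right)} = \frac{1922}{57} + \left(- \frac{8}{3} + 0 - 6\right) \left(-5 + 2\right) = \frac{1922}{57} - -26 = \frac{1922}{57} + 26 = \frac{3404}{57}$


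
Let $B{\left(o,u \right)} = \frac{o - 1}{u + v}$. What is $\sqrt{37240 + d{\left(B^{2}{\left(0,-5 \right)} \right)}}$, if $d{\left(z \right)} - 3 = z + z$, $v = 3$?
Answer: $\frac{\sqrt{148974}}{2} \approx 192.99$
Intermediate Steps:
$B{\left(o,u \right)} = \frac{-1 + o}{3 + u}$ ($B{\left(o,u \right)} = \frac{o - 1}{u + 3} = \frac{-1 + o}{3 + u}$)
$d{\left(z \right)} = 3 + 2 z$ ($d{\left(z \right)} = 3 + \left(z + z\right) = 3 + 2 z$)
$\sqrt{37240 + d{\left(B^{2}{\left(0,-5 \right)} \right)}} = \sqrt{37240 + \left(3 + 2 \left(\frac{-1 + 0}{3 - 5}\right)^{2}\right)} = \sqrt{37240 + \left(3 + 2 \left(\frac{1}{-2} \left(-1\right)\right)^{2}\right)} = \sqrt{37240 + \left(3 + 2 \left(\left(- \frac{1}{2}\right) \left(-1\right)\right)^{2}\right)} = \sqrt{37240 + \left(3 + \frac{2}{4}\right)} = \sqrt{37240 + \left(3 + 2 \cdot \frac{1}{4}\right)} = \sqrt{37240 + \left(3 + \frac{1}{2}\right)} = \sqrt{37240 + \frac{7}{2}} = \sqrt{\frac{74487}{2}} = \frac{\sqrt{148974}}{2}$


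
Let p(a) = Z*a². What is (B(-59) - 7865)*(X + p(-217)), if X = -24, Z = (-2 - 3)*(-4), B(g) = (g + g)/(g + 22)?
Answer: -273944577572/37 ≈ -7.4039e+9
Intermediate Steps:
B(g) = 2*g/(22 + g) (B(g) = (2*g)/(22 + g) = 2*g/(22 + g))
Z = 20 (Z = -5*(-4) = 20)
p(a) = 20*a²
(B(-59) - 7865)*(X + p(-217)) = (2*(-59)/(22 - 59) - 7865)*(-24 + 20*(-217)²) = (2*(-59)/(-37) - 7865)*(-24 + 20*47089) = (2*(-59)*(-1/37) - 7865)*(-24 + 941780) = (118/37 - 7865)*941756 = -290887/37*941756 = -273944577572/37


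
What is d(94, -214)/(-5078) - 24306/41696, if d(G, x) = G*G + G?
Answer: -123942787/52933072 ≈ -2.3415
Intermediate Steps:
d(G, x) = G + G² (d(G, x) = G² + G = G + G²)
d(94, -214)/(-5078) - 24306/41696 = (94*(1 + 94))/(-5078) - 24306/41696 = (94*95)*(-1/5078) - 24306*1/41696 = 8930*(-1/5078) - 12153/20848 = -4465/2539 - 12153/20848 = -123942787/52933072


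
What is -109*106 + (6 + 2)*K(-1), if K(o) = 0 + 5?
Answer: -11514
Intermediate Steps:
K(o) = 5
-109*106 + (6 + 2)*K(-1) = -109*106 + (6 + 2)*5 = -11554 + 8*5 = -11554 + 40 = -11514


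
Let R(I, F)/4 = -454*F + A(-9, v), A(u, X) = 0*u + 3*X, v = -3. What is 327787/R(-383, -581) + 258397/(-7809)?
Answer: -270064650137/8238963540 ≈ -32.779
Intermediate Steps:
A(u, X) = 3*X (A(u, X) = 0 + 3*X = 3*X)
R(I, F) = -36 - 1816*F (R(I, F) = 4*(-454*F + 3*(-3)) = 4*(-454*F - 9) = 4*(-9 - 454*F) = -36 - 1816*F)
327787/R(-383, -581) + 258397/(-7809) = 327787/(-36 - 1816*(-581)) + 258397/(-7809) = 327787/(-36 + 1055096) + 258397*(-1/7809) = 327787/1055060 - 258397/7809 = -270064650137/8238963540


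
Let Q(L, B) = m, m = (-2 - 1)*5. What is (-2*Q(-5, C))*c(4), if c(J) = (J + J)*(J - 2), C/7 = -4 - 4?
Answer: 480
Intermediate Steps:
C = -56 (C = 7*(-4 - 4) = 7*(-8) = -56)
m = -15 (m = -3*5 = -15)
Q(L, B) = -15
c(J) = 2*J*(-2 + J) (c(J) = (2*J)*(-2 + J) = 2*J*(-2 + J))
(-2*Q(-5, C))*c(4) = (-2*(-15))*(2*4*(-2 + 4)) = 30*(2*4*2) = 30*16 = 480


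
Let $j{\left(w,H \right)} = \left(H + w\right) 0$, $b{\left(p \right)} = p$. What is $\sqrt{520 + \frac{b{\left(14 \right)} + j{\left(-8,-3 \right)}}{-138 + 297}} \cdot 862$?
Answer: $\frac{862 \sqrt{13148346}}{159} \approx 19658.0$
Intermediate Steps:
$j{\left(w,H \right)} = 0$
$\sqrt{520 + \frac{b{\left(14 \right)} + j{\left(-8,-3 \right)}}{-138 + 297}} \cdot 862 = \sqrt{520 + \frac{14 + 0}{-138 + 297}} \cdot 862 = \sqrt{520 + \frac{14}{159}} \cdot 862 = \sqrt{\frac{82694}{159}} \cdot 862 = \frac{\sqrt{13148346}}{159} \cdot 862 = \frac{862 \sqrt{13148346}}{159}$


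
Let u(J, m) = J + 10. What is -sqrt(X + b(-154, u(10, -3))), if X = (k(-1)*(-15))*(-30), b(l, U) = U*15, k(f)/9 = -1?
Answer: -25*I*sqrt(6) ≈ -61.237*I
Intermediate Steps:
k(f) = -9 (k(f) = 9*(-1) = -9)
u(J, m) = 10 + J
b(l, U) = 15*U
X = -4050 (X = -9*(-15)*(-30) = 135*(-30) = -4050)
-sqrt(X + b(-154, u(10, -3))) = -sqrt(-4050 + 15*(10 + 10)) = -sqrt(-4050 + 15*20) = -sqrt(-4050 + 300) = -sqrt(-3750) = -25*I*sqrt(6)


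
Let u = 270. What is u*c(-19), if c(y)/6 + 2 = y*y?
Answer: 581580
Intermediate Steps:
c(y) = -12 + 6*y² (c(y) = -12 + 6*(y*y) = -12 + 6*y²)
u*c(-19) = 270*(-12 + 6*(-19)²) = 270*(-12 + 6*361) = 270*(-12 + 2166) = 270*2154 = 581580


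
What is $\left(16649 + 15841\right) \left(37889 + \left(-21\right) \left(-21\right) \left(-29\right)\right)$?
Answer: $815499000$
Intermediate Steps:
$\left(16649 + 15841\right) \left(37889 + \left(-21\right) \left(-21\right) \left(-29\right)\right) = 32490 \left(37889 + 441 \left(-29\right)\right) = 32490 \left(37889 - 12789\right) = 32490 \cdot 25100 = 815499000$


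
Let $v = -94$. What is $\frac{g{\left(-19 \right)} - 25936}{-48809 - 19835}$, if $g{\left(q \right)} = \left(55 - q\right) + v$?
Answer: $\frac{6489}{17161} \approx 0.37812$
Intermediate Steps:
$g{\left(q \right)} = -39 - q$ ($g{\left(q \right)} = \left(55 - q\right) - 94 = -39 - q$)
$\frac{g{\left(-19 \right)} - 25936}{-48809 - 19835} = \frac{\left(-39 - -19\right) - 25936}{-48809 - 19835} = \frac{\left(-39 + 19\right) - 25936}{-68644} = \left(-20 - 25936\right) \left(- \frac{1}{68644}\right) = \left(-25956\right) \left(- \frac{1}{68644}\right) = \frac{6489}{17161}$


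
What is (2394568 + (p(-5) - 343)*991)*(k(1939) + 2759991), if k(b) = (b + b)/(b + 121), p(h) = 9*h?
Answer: 571418383225014/103 ≈ 5.5477e+12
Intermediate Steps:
k(b) = 2*b/(121 + b) (k(b) = (2*b)/(121 + b) = 2*b/(121 + b))
(2394568 + (p(-5) - 343)*991)*(k(1939) + 2759991) = (2394568 + (9*(-5) - 343)*991)*(2*1939/(121 + 1939) + 2759991) = (2394568 + (-45 - 343)*991)*(2*1939/2060 + 2759991) = (2394568 - 388*991)*(2*1939*(1/2060) + 2759991) = (2394568 - 384508)*(1939/1030 + 2759991) = 2010060*(2842792669/1030) = 571418383225014/103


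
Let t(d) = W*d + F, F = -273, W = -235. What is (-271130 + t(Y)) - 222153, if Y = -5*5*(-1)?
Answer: -499431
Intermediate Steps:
Y = 25 (Y = -25*(-1) = 25)
t(d) = -273 - 235*d (t(d) = -235*d - 273 = -273 - 235*d)
(-271130 + t(Y)) - 222153 = (-271130 + (-273 - 235*25)) - 222153 = (-271130 + (-273 - 5875)) - 222153 = (-271130 - 6148) - 222153 = -277278 - 222153 = -499431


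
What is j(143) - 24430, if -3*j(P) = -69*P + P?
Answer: -63566/3 ≈ -21189.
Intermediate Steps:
j(P) = 68*P/3 (j(P) = -(-69*P + P)/3 = -(-68)*P/3 = 68*P/3)
j(143) - 24430 = (68/3)*143 - 24430 = 9724/3 - 24430 = -63566/3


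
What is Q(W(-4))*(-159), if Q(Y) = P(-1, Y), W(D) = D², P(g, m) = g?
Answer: 159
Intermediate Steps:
Q(Y) = -1
Q(W(-4))*(-159) = -1*(-159) = 159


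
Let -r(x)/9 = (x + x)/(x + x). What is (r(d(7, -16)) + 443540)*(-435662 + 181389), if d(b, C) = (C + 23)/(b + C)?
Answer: -112777957963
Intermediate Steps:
d(b, C) = (23 + C)/(C + b)
r(x) = -9 (r(x) = -9*(x + x)/(x + x) = -9*2*x/(2*x) = -9*2*x*1/(2*x) = -9*1 = -9)
(r(d(7, -16)) + 443540)*(-435662 + 181389) = (-9 + 443540)*(-435662 + 181389) = 443531*(-254273) = -112777957963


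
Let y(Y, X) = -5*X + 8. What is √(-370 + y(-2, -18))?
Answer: 4*I*√17 ≈ 16.492*I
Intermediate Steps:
y(Y, X) = 8 - 5*X
√(-370 + y(-2, -18)) = √(-370 + (8 - 5*(-18))) = √(-370 + (8 + 90)) = √(-370 + 98) = √(-272) = 4*I*√17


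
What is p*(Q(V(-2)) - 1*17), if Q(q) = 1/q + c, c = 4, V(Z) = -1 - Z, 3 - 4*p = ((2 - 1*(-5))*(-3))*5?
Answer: -324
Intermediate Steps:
p = 27 (p = ¾ - (2 - 1*(-5))*(-3)*5/4 = ¾ - (2 + 5)*(-3)*5/4 = ¾ - 7*(-3)*5/4 = ¾ - (-21)*5/4 = ¾ - ¼*(-105) = ¾ + 105/4 = 27)
Q(q) = 4 + 1/q (Q(q) = 1/q + 4 = 4 + 1/q)
p*(Q(V(-2)) - 1*17) = 27*((4 + 1/(-1 - 1*(-2))) - 1*17) = 27*((4 + 1/(-1 + 2)) - 17) = 27*((4 + 1/1) - 17) = 27*((4 + 1) - 17) = 27*(5 - 17) = 27*(-12) = -324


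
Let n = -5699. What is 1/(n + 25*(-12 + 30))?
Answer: -1/5249 ≈ -0.00019051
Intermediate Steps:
1/(n + 25*(-12 + 30)) = 1/(-5699 + 25*(-12 + 30)) = 1/(-5699 + 25*18) = 1/(-5699 + 450) = 1/(-5249) = -1/5249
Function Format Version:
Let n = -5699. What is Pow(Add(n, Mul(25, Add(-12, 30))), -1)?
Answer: Rational(-1, 5249) ≈ -0.00019051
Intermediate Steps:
Pow(Add(n, Mul(25, Add(-12, 30))), -1) = Pow(Add(-5699, Mul(25, Add(-12, 30))), -1) = Pow(Add(-5699, Mul(25, 18)), -1) = Pow(Add(-5699, 450), -1) = Pow(-5249, -1) = Rational(-1, 5249)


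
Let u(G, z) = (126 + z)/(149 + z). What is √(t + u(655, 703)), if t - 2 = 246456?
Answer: √44726388585/426 ≈ 496.45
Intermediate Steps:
t = 246458 (t = 2 + 246456 = 246458)
u(G, z) = (126 + z)/(149 + z)
√(t + u(655, 703)) = √(246458 + (126 + 703)/(149 + 703)) = √(246458 + 829/852) = √(209983045/852) = √44726388585/426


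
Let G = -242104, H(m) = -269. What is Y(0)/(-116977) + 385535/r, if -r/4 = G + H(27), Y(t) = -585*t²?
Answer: 385535/969492 ≈ 0.39767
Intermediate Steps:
r = 969492 (r = -4*(-242104 - 269) = -4*(-242373) = 969492)
Y(0)/(-116977) + 385535/r = -585*0²/(-116977) + 385535/969492 = -585*0*(-1/116977) + 385535*(1/969492) = 0*(-1/116977) + 385535/969492 = 0 + 385535/969492 = 385535/969492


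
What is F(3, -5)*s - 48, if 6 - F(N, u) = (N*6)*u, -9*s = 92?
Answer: -3088/3 ≈ -1029.3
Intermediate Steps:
s = -92/9 (s = -1/9*92 = -92/9 ≈ -10.222)
F(N, u) = 6 - 6*N*u (F(N, u) = 6 - N*6*u = 6 - 6*N*u)
F(3, -5)*s - 48 = (6 - 6*3*(-5))*(-92/9) - 48 = (6 + 90)*(-92/9) - 48 = 96*(-92/9) - 48 = -2944/3 - 48 = -3088/3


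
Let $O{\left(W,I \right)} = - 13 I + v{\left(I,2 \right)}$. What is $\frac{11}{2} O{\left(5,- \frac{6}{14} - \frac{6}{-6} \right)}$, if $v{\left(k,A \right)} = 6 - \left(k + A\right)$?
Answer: $-22$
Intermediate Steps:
$v{\left(k,A \right)} = 6 - A - k$ ($v{\left(k,A \right)} = 6 - \left(A + k\right) = 6 - A - k$)
$O{\left(W,I \right)} = 4 - 14 I$ ($O{\left(W,I \right)} = - 13 I - \left(-4 + I\right) = 4 - 14 I$)
$\frac{11}{2} O{\left(5,- \frac{6}{14} - \frac{6}{-6} \right)} = \frac{11}{2} \left(4 - 14 \left(- \frac{6}{14} - \frac{6}{-6}\right)\right) = 11 \cdot \frac{1}{2} \left(4 - 14 \left(\left(-6\right) \frac{1}{14} - -1\right)\right) = \frac{11 \left(4 - 14 \left(- \frac{3}{7} + 1\right)\right)}{2} = \frac{11 \left(4 - 8\right)}{2} = \frac{11}{2} \left(-4\right) = -22$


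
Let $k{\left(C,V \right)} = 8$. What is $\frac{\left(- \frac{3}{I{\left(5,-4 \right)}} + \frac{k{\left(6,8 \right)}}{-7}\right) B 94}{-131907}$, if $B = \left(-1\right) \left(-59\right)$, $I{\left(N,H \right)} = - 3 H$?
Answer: $\frac{36049}{615566} \approx 0.058562$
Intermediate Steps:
$B = 59$
$\frac{\left(- \frac{3}{I{\left(5,-4 \right)}} + \frac{k{\left(6,8 \right)}}{-7}\right) B 94}{-131907} = \frac{\left(- \frac{3}{\left(-3\right) \left(-4\right)} + \frac{8}{-7}\right) 59 \cdot 94}{-131907} = \left(- \frac{3}{12} + 8 \left(- \frac{1}{7}\right)\right) 59 \cdot 94 \left(- \frac{1}{131907}\right) = \left(\left(-3\right) \frac{1}{12} - \frac{8}{7}\right) 59 \cdot 94 \left(- \frac{1}{131907}\right) = \left(- \frac{1}{4} - \frac{8}{7}\right) 59 \cdot 94 \left(- \frac{1}{131907}\right) = \left(- \frac{39}{28}\right) 59 \cdot 94 \left(- \frac{1}{131907}\right) = \left(- \frac{2301}{28}\right) 94 \left(- \frac{1}{131907}\right) = \left(- \frac{108147}{14}\right) \left(- \frac{1}{131907}\right) = \frac{36049}{615566}$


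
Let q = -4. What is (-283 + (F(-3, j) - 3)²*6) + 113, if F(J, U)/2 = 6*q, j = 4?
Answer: 15436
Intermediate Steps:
F(J, U) = -48 (F(J, U) = 2*(6*(-4)) = 2*(-24) = -48)
(-283 + (F(-3, j) - 3)²*6) + 113 = (-283 + (-48 - 3)²*6) + 113 = (-283 + (-51)²*6) + 113 = (-283 + 2601*6) + 113 = (-283 + 15606) + 113 = 15323 + 113 = 15436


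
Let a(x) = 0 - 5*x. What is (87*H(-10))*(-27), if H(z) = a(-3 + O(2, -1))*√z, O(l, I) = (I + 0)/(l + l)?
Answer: -152685*I*√10/4 ≈ -1.2071e+5*I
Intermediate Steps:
O(l, I) = I/(2*l) (O(l, I) = I/((2*l)) = I*(1/(2*l)) = I/(2*l))
a(x) = -5*x
H(z) = 65*√z/4 (H(z) = (-5*(-3 + (½)*(-1)/2))*√z = (-5*(-3 + (½)*(-1)*(½)))*√z = (-5*(-3 - ¼))*√z = (-5*(-13/4))*√z = 65*√z/4)
(87*H(-10))*(-27) = (87*(65*√(-10)/4))*(-27) = (87*(65*(I*√10)/4))*(-27) = (87*(65*I*√10/4))*(-27) = (5655*I*√10/4)*(-27) = -152685*I*√10/4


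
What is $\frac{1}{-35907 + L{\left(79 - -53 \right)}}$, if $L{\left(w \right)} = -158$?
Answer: $- \frac{1}{36065} \approx -2.7728 \cdot 10^{-5}$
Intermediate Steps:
$\frac{1}{-35907 + L{\left(79 - -53 \right)}} = \frac{1}{-35907 - 158} = \frac{1}{-36065} = - \frac{1}{36065}$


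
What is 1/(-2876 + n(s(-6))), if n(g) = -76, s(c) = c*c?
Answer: -1/2952 ≈ -0.00033875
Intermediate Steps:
s(c) = c²
1/(-2876 + n(s(-6))) = 1/(-2876 - 76) = 1/(-2952) = -1/2952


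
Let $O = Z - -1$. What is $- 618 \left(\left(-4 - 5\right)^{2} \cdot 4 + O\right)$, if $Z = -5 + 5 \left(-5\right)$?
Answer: $-182310$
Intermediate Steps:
$Z = -30$ ($Z = -5 - 25 = -30$)
$O = -29$ ($O = -30 - -1 = -30 + 1 = -29$)
$- 618 \left(\left(-4 - 5\right)^{2} \cdot 4 + O\right) = - 618 \left(\left(-4 - 5\right)^{2} \cdot 4 - 29\right) = - 618 \left(\left(-9\right)^{2} \cdot 4 - 29\right) = - 618 \left(81 \cdot 4 - 29\right) = - 618 \left(324 - 29\right) = \left(-618\right) 295 = -182310$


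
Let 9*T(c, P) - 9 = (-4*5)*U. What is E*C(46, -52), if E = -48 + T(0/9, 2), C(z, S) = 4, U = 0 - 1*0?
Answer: -188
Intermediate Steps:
U = 0 (U = 0 + 0 = 0)
T(c, P) = 1 (T(c, P) = 1 + (-4*5*0)/9 = 1 + (-20*0)/9 = 1 + (⅑)*0 = 1 + 0 = 1)
E = -47 (E = -48 + 1 = -47)
E*C(46, -52) = -47*4 = -188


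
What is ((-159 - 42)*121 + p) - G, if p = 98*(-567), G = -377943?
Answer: 298056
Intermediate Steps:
p = -55566
((-159 - 42)*121 + p) - G = ((-159 - 42)*121 - 55566) - 1*(-377943) = (-201*121 - 55566) + 377943 = (-24321 - 55566) + 377943 = -79887 + 377943 = 298056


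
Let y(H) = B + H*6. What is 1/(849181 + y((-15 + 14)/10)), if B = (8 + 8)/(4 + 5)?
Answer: 45/38213198 ≈ 1.1776e-6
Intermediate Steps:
B = 16/9 ≈ 1.7778
y(H) = 16/9 + 6*H (y(H) = 16/9 + H*6 = 16/9 + 6*H)
1/(849181 + y((-15 + 14)/10)) = 1/(849181 + (16/9 + 6*((-15 + 14)/10))) = 1/(849181 + (16/9 + 6*(-1*1/10))) = 1/(849181 + (16/9 + 6*(-1/10))) = 1/(849181 + (16/9 - 3/5)) = 1/(849181 + 53/45) = 1/(38213198/45) = 45/38213198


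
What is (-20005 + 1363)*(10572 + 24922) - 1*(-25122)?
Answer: -661654026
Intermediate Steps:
(-20005 + 1363)*(10572 + 24922) - 1*(-25122) = -18642*35494 + 25122 = -661679148 + 25122 = -661654026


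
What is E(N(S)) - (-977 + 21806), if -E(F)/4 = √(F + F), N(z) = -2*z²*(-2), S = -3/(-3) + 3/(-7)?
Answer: -20829 - 32*√2/7 ≈ -20835.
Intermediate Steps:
S = 4/7 (S = -3*(-⅓) + 3*(-⅐) = 1 - 3/7 = 4/7 ≈ 0.57143)
N(z) = 4*z²
E(F) = -4*√2*√F (E(F) = -4*√(F + F) = -4*√2*√F)
E(N(S)) - (-977 + 21806) = -4*√2*√(4*(4/7)²) - (-977 + 21806) = -4*√2*√(4*(16/49)) - 1*20829 = -4*√2*√(64/49) - 20829 = -4*√2*8/7 - 20829 = -32*√2/7 - 20829 = -20829 - 32*√2/7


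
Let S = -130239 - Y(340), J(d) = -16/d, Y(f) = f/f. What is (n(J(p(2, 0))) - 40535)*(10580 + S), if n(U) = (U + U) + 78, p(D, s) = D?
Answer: 4842999180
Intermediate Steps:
Y(f) = 1
n(U) = 78 + 2*U (n(U) = 2*U + 78 = 78 + 2*U)
S = -130240 (S = -130239 - 1*1 = -130239 - 1 = -130240)
(n(J(p(2, 0))) - 40535)*(10580 + S) = ((78 + 2*(-16/2)) - 40535)*(10580 - 130240) = ((78 + 2*(-16*1/2)) - 40535)*(-119660) = ((78 + 2*(-8)) - 40535)*(-119660) = ((78 - 16) - 40535)*(-119660) = (62 - 40535)*(-119660) = -40473*(-119660) = 4842999180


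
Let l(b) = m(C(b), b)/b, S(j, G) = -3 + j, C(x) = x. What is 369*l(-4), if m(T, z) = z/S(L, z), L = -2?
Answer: -369/5 ≈ -73.800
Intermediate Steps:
m(T, z) = -z/5 (m(T, z) = z/(-3 - 2) = z/(-5) = z*(-⅕) = -z/5)
l(b) = -⅕ (l(b) = (-b/5)/b = -⅕)
369*l(-4) = 369*(-⅕) = -369/5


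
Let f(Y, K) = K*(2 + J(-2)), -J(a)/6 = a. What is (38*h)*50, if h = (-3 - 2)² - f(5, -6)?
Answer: 207100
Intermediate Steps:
J(a) = -6*a
f(Y, K) = 14*K (f(Y, K) = K*(2 - 6*(-2)) = K*(2 + 12) = K*14 = 14*K)
h = 109 (h = (-3 - 2)² - 14*(-6) = (-5)² - 1*(-84) = 25 + 84 = 109)
(38*h)*50 = (38*109)*50 = 4142*50 = 207100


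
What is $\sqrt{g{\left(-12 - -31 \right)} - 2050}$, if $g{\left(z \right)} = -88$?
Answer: $i \sqrt{2138} \approx 46.239 i$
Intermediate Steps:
$\sqrt{g{\left(-12 - -31 \right)} - 2050} = \sqrt{-88 - 2050} = \sqrt{-2138} = i \sqrt{2138}$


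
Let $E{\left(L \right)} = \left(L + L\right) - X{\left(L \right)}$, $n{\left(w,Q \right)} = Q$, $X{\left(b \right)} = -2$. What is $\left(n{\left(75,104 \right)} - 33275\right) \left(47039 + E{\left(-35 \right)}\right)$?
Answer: $-1558075041$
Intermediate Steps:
$E{\left(L \right)} = 2 + 2 L$ ($E{\left(L \right)} = \left(L + L\right) - -2 = 2 L + 2 = 2 + 2 L$)
$\left(n{\left(75,104 \right)} - 33275\right) \left(47039 + E{\left(-35 \right)}\right) = \left(104 - 33275\right) \left(47039 + \left(2 + 2 \left(-35\right)\right)\right) = - 33171 \left(47039 + \left(2 - 70\right)\right) = - 33171 \left(47039 - 68\right) = \left(-33171\right) 46971 = -1558075041$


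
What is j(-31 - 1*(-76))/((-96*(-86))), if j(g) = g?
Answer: 15/2752 ≈ 0.0054506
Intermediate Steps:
j(-31 - 1*(-76))/((-96*(-86))) = (-31 - 1*(-76))/((-96*(-86))) = (-31 + 76)/8256 = 45*(1/8256) = 15/2752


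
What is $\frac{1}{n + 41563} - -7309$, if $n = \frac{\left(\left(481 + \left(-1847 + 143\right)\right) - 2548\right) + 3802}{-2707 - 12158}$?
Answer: $\frac{4515748457741}{617833964} \approx 7309.0$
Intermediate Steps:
$n = - \frac{31}{14865}$ ($n = \frac{\left(\left(481 - 1704\right) - 2548\right) + 3802}{-14865} = \left(\left(-1223 - 2548\right) + 3802\right) \left(- \frac{1}{14865}\right) = \left(-3771 + 3802\right) \left(- \frac{1}{14865}\right) = 31 \left(- \frac{1}{14865}\right) = - \frac{31}{14865} \approx -0.0020854$)
$\frac{1}{n + 41563} - -7309 = \frac{1}{- \frac{31}{14865} + 41563} - -7309 = \frac{1}{\frac{617833964}{14865}} + 7309 = \frac{14865}{617833964} + 7309 = \frac{4515748457741}{617833964}$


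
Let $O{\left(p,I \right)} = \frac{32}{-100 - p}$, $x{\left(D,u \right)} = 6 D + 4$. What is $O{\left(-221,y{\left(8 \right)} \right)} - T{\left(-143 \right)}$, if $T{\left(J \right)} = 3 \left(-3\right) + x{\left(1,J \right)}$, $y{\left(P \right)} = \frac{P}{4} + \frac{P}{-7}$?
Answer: $- \frac{89}{121} \approx -0.73554$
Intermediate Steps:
$x{\left(D,u \right)} = 4 + 6 D$
$y{\left(P \right)} = \frac{3 P}{28}$ ($y{\left(P \right)} = P \frac{1}{4} + P \left(- \frac{1}{7}\right) = \frac{P}{4} - \frac{P}{7} = \frac{3 P}{28}$)
$T{\left(J \right)} = 1$ ($T{\left(J \right)} = 3 \left(-3\right) + \left(4 + 6 \cdot 1\right) = -9 + \left(4 + 6\right) = -9 + 10 = 1$)
$O{\left(-221,y{\left(8 \right)} \right)} - T{\left(-143 \right)} = - \frac{32}{100 - 221} - 1 = - \frac{32}{-121} - 1 = \left(-32\right) \left(- \frac{1}{121}\right) - 1 = \frac{32}{121} - 1 = - \frac{89}{121}$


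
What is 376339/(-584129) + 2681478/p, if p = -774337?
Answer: -1857742274905/452312697473 ≈ -4.1072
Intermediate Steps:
376339/(-584129) + 2681478/p = 376339/(-584129) + 2681478/(-774337) = 376339*(-1/584129) + 2681478*(-1/774337) = -376339/584129 - 2681478/774337 = -1857742274905/452312697473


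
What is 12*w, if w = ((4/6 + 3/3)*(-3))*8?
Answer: -480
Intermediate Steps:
w = -40 (w = ((4*(1/6) + 3*(1/3))*(-3))*8 = ((2/3 + 1)*(-3))*8 = ((5/3)*(-3))*8 = -5*8 = -40)
12*w = 12*(-40) = -480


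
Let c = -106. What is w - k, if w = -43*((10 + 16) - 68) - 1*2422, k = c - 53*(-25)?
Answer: -1835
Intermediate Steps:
k = 1219 (k = -106 - 53*(-25) = -106 + 1325 = 1219)
w = -616 (w = -43*(26 - 68) - 2422 = -43*(-42) - 2422 = 1806 - 2422 = -616)
w - k = -616 - 1*1219 = -616 - 1219 = -1835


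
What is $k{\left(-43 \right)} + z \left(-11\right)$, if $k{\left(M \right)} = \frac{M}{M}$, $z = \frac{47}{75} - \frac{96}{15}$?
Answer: $\frac{4838}{75} \approx 64.507$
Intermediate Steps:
$z = - \frac{433}{75}$ ($z = 47 \cdot \frac{1}{75} - \frac{32}{5} = \frac{47}{75} - \frac{32}{5} = - \frac{433}{75} \approx -5.7733$)
$k{\left(M \right)} = 1$
$k{\left(-43 \right)} + z \left(-11\right) = 1 - - \frac{4763}{75} = 1 + \frac{4763}{75} = \frac{4838}{75}$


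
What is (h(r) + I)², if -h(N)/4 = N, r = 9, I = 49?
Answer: 169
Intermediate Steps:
h(N) = -4*N
(h(r) + I)² = (-4*9 + 49)² = (-36 + 49)² = 13² = 169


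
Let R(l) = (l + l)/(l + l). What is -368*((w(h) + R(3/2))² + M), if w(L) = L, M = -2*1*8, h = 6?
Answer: -12144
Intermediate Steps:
M = -16 (M = -2*8 = -16)
R(l) = 1 (R(l) = (2*l)/((2*l)) = (2*l)*(1/(2*l)) = 1)
-368*((w(h) + R(3/2))² + M) = -368*((6 + 1)² - 16) = -368*(7² - 16) = -368*(49 - 16) = -368*33 = -12144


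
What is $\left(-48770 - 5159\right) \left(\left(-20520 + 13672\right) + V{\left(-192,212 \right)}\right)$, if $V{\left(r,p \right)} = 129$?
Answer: $362348951$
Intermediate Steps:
$\left(-48770 - 5159\right) \left(\left(-20520 + 13672\right) + V{\left(-192,212 \right)}\right) = \left(-48770 - 5159\right) \left(\left(-20520 + 13672\right) + 129\right) = - 53929 \left(-6848 + 129\right) = \left(-53929\right) \left(-6719\right) = 362348951$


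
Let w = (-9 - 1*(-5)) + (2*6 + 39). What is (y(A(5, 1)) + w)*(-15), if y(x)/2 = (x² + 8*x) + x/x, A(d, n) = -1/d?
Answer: -3441/5 ≈ -688.20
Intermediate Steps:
y(x) = 2 + 2*x² + 16*x (y(x) = 2*((x² + 8*x) + x/x) = 2*((x² + 8*x) + 1) = 2*(1 + x² + 8*x) = 2 + 2*x² + 16*x)
w = 47 (w = (-9 + 5) + (12 + 39) = -4 + 51 = 47)
(y(A(5, 1)) + w)*(-15) = ((2 + 2*(-1/5)² + 16*(-1/5)) + 47)*(-15) = ((2 + 2*(-1*⅕)² + 16*(-1*⅕)) + 47)*(-15) = ((2 + 2*(-⅕)² + 16*(-⅕)) + 47)*(-15) = ((2 + 2*(1/25) - 16/5) + 47)*(-15) = ((2 + 2/25 - 16/5) + 47)*(-15) = (-28/25 + 47)*(-15) = (1147/25)*(-15) = -3441/5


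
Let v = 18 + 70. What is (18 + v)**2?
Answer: 11236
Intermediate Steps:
v = 88
(18 + v)**2 = (18 + 88)**2 = 106**2 = 11236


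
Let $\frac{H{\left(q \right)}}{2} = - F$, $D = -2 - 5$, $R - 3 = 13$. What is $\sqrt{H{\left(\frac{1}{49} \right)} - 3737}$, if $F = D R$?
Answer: $i \sqrt{3513} \approx 59.271 i$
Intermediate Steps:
$R = 16$ ($R = 3 + 13 = 16$)
$D = -7$
$F = -112$ ($F = \left(-7\right) 16 = -112$)
$H{\left(q \right)} = 224$ ($H{\left(q \right)} = 2 \left(\left(-1\right) \left(-112\right)\right) = 2 \cdot 112 = 224$)
$\sqrt{H{\left(\frac{1}{49} \right)} - 3737} = \sqrt{224 - 3737} = \sqrt{-3513} = i \sqrt{3513}$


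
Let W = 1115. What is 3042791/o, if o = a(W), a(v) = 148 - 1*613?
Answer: -3042791/465 ≈ -6543.6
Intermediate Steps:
a(v) = -465 (a(v) = 148 - 613 = -465)
o = -465
3042791/o = 3042791/(-465) = 3042791*(-1/465) = -3042791/465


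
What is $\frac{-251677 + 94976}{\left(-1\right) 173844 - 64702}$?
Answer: $\frac{156701}{238546} \approx 0.6569$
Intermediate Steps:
$\frac{-251677 + 94976}{\left(-1\right) 173844 - 64702} = - \frac{156701}{-173844 - 64702} = - \frac{156701}{-238546} = \left(-156701\right) \left(- \frac{1}{238546}\right) = \frac{156701}{238546}$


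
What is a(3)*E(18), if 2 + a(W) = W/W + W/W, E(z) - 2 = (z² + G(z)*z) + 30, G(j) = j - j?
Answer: 0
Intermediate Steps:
G(j) = 0
E(z) = 32 + z² (E(z) = 2 + ((z² + 0*z) + 30) = 2 + ((z² + 0) + 30) = 2 + (z² + 30) = 2 + (30 + z²) = 32 + z²)
a(W) = 0 (a(W) = -2 + (W/W + W/W) = -2 + (1 + 1) = -2 + 2 = 0)
a(3)*E(18) = 0*(32 + 18²) = 0*(32 + 324) = 0*356 = 0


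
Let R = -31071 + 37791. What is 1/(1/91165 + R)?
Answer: 91165/612628801 ≈ 0.00014881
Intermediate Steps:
R = 6720
1/(1/91165 + R) = 1/(1/91165 + 6720) = 1/(612628801/91165) = 91165/612628801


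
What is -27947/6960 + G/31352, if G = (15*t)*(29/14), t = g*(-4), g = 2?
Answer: -768183851/190933680 ≈ -4.0233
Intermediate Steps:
t = -8 (t = 2*(-4) = -8)
G = -1740/7 (G = (15*(-8))*(29/14) = -3480/14 = -120*29/14 = -1740/7 ≈ -248.57)
-27947/6960 + G/31352 = -27947/6960 - 1740/7/31352 = -27947*1/6960 - 1740/7*1/31352 = -27947/6960 - 435/54866 = -768183851/190933680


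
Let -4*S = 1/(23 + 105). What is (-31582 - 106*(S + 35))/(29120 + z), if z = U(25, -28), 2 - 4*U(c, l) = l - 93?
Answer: -9034699/7462592 ≈ -1.2107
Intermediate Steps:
U(c, l) = 95/4 - l/4 (U(c, l) = ½ - (l - 93)/4 = ½ - (-93 + l)/4 = ½ + (93/4 - l/4) = 95/4 - l/4)
z = 123/4 (z = 95/4 - ¼*(-28) = 95/4 + 7 = 123/4 ≈ 30.750)
S = -1/512 (S = -1/(4*(23 + 105)) = -¼/128 = -¼*1/128 = -1/512 ≈ -0.0019531)
(-31582 - 106*(S + 35))/(29120 + z) = (-31582 - 106*(-1/512 + 35))/(29120 + 123/4) = (-31582 - 106*17919/512)/(116603/4) = (-31582 - 949707/256)*(4/116603) = -9034699/256*4/116603 = -9034699/7462592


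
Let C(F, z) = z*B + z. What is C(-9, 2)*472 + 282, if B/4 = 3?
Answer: 12554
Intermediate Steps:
B = 12 (B = 4*3 = 12)
C(F, z) = 13*z (C(F, z) = z*12 + z = 12*z + z = 13*z)
C(-9, 2)*472 + 282 = (13*2)*472 + 282 = 26*472 + 282 = 12272 + 282 = 12554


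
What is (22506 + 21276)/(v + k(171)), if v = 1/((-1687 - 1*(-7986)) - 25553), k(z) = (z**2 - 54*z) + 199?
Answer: 842978628/389046323 ≈ 2.1668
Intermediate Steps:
k(z) = 199 + z**2 - 54*z
v = -1/19254 (v = 1/((-1687 + 7986) - 25553) = 1/(6299 - 25553) = 1/(-19254) = -1/19254 ≈ -5.1937e-5)
(22506 + 21276)/(v + k(171)) = (22506 + 21276)/(-1/19254 + (199 + 171**2 - 54*171)) = 43782/(-1/19254 + (199 + 29241 - 9234)) = 43782/(-1/19254 + 20206) = 43782/(389046323/19254) = 43782*(19254/389046323) = 842978628/389046323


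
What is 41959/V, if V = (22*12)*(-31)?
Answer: -41959/8184 ≈ -5.1270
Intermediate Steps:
V = -8184 (V = 264*(-31) = -8184)
41959/V = 41959/(-8184) = 41959*(-1/8184) = -41959/8184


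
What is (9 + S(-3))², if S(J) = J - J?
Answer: 81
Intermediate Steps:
S(J) = 0
(9 + S(-3))² = (9 + 0)² = 9² = 81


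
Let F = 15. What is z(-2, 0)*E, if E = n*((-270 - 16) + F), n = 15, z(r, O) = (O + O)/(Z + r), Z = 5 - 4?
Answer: 0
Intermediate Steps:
Z = 1
z(r, O) = 2*O/(1 + r) (z(r, O) = (O + O)/(1 + r) = (2*O)/(1 + r) = 2*O/(1 + r))
E = -4065 (E = 15*((-270 - 16) + 15) = 15*(-286 + 15) = 15*(-271) = -4065)
z(-2, 0)*E = (2*0/(1 - 2))*(-4065) = (2*0/(-1))*(-4065) = (2*0*(-1))*(-4065) = 0*(-4065) = 0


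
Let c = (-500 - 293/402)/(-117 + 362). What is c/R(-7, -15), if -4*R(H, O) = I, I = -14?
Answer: -201293/344715 ≈ -0.58394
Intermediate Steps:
c = -201293/98490 (c = (-500 - 293*1/402)/245 = (-500 - 293/402)*(1/245) = -201293/402*1/245 = -201293/98490 ≈ -2.0438)
R(H, O) = 7/2 (R(H, O) = -¼*(-14) = 7/2)
c/R(-7, -15) = -201293/(98490*7/2) = -201293/98490*2/7 = -201293/344715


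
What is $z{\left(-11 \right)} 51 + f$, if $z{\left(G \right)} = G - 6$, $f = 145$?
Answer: $-722$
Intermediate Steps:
$z{\left(G \right)} = -6 + G$
$z{\left(-11 \right)} 51 + f = \left(-6 - 11\right) 51 + 145 = \left(-17\right) 51 + 145 = -867 + 145 = -722$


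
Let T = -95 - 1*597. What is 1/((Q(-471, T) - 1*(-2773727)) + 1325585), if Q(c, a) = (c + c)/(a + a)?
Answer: 692/2836724375 ≈ 2.4394e-7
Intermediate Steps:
T = -692 (T = -95 - 597 = -692)
Q(c, a) = c/a (Q(c, a) = (2*c)/((2*a)) = (2*c)*(1/(2*a)) = c/a)
1/((Q(-471, T) - 1*(-2773727)) + 1325585) = 1/((-471/(-692) - 1*(-2773727)) + 1325585) = 1/((-471*(-1/692) + 2773727) + 1325585) = 1/((471/692 + 2773727) + 1325585) = 1/(1919419555/692 + 1325585) = 1/(2836724375/692) = 692/2836724375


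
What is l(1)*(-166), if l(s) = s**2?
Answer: -166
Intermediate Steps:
l(1)*(-166) = 1**2*(-166) = 1*(-166) = -166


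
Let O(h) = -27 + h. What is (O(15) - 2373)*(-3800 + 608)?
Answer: 7612920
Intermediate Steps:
(O(15) - 2373)*(-3800 + 608) = ((-27 + 15) - 2373)*(-3800 + 608) = (-12 - 2373)*(-3192) = -2385*(-3192) = 7612920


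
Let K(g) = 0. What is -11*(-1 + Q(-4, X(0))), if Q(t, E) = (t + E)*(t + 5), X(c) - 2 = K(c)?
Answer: 33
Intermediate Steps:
X(c) = 2 (X(c) = 2 + 0 = 2)
Q(t, E) = (5 + t)*(E + t) (Q(t, E) = (E + t)*(5 + t) = (5 + t)*(E + t))
-11*(-1 + Q(-4, X(0))) = -11*(-1 + ((-4)² + 5*2 + 5*(-4) + 2*(-4))) = -11*(-1 + (16 + 10 - 20 - 8)) = -11*(-1 - 2) = -11*(-3) = 33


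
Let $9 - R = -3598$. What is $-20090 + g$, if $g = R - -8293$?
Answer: $-8190$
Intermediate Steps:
$R = 3607$ ($R = 9 - -3598 = 9 + 3598 = 3607$)
$g = 11900$ ($g = 3607 - -8293 = 3607 + 8293 = 11900$)
$-20090 + g = -20090 + 11900 = -8190$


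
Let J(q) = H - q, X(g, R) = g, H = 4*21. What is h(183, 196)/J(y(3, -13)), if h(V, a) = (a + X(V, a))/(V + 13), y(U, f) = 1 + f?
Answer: 379/18816 ≈ 0.020142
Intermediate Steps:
H = 84
J(q) = 84 - q
h(V, a) = (V + a)/(13 + V) (h(V, a) = (a + V)/(V + 13) = (V + a)/(13 + V))
h(183, 196)/J(y(3, -13)) = ((183 + 196)/(13 + 183))/(84 - (1 - 13)) = (379/196)/(84 - 1*(-12)) = ((1/196)*379)/(84 + 12) = (379/196)/96 = (379/196)*(1/96) = 379/18816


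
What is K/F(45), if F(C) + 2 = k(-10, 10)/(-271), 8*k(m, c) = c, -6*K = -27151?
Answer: -14715842/6519 ≈ -2257.4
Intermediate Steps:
K = 27151/6 (K = -1/6*(-27151) = 27151/6 ≈ 4525.2)
k(m, c) = c/8
F(C) = -2173/1084 (F(C) = -2 + ((1/8)*10)/(-271) = -2 + (5/4)*(-1/271) = -2 - 5/1084 = -2173/1084)
K/F(45) = 27151/(6*(-2173/1084)) = (27151/6)*(-1084/2173) = -14715842/6519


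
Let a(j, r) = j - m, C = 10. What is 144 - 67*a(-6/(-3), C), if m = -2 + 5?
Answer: 211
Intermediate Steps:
m = 3
a(j, r) = -3 + j (a(j, r) = j - 1*3 = j - 3 = -3 + j)
144 - 67*a(-6/(-3), C) = 144 - 67*(-3 - 6/(-3)) = 144 - 67*(-3 - 6*(-⅓)) = 144 - 67*(-3 + 2) = 144 - 67*(-1) = 144 + 67 = 211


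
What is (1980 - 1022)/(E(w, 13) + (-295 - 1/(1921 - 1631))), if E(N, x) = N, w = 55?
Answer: -277820/69601 ≈ -3.9916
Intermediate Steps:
(1980 - 1022)/(E(w, 13) + (-295 - 1/(1921 - 1631))) = (1980 - 1022)/(55 + (-295 - 1/(1921 - 1631))) = 958/(55 + (-295 - 1/290)) = 958/(55 - 85551/290) = 958/(-69601/290) = 958*(-290/69601) = -277820/69601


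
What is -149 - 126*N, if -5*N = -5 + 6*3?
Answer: 893/5 ≈ 178.60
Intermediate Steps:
N = -13/5 (N = -(-5 + 6*3)/5 = -(-5 + 18)/5 = -⅕*13 = -13/5 ≈ -2.6000)
-149 - 126*N = -149 - 126*(-13/5) = -149 + 1638/5 = 893/5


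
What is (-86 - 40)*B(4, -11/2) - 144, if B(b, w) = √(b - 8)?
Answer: -144 - 252*I ≈ -144.0 - 252.0*I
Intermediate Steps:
B(b, w) = √(-8 + b)
(-86 - 40)*B(4, -11/2) - 144 = (-86 - 40)*√(-8 + 4) - 144 = -252*I - 144 = -144 - 252*I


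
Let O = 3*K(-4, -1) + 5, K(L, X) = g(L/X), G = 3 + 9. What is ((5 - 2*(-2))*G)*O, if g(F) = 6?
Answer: 2484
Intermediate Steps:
G = 12
K(L, X) = 6
O = 23 (O = 3*6 + 5 = 18 + 5 = 23)
((5 - 2*(-2))*G)*O = ((5 - 2*(-2))*12)*23 = ((5 + 4)*12)*23 = (9*12)*23 = 108*23 = 2484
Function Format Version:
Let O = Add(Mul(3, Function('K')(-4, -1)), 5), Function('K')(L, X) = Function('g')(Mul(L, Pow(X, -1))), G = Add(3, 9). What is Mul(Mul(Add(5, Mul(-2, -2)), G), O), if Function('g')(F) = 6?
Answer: 2484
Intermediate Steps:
G = 12
Function('K')(L, X) = 6
O = 23 (O = Add(Mul(3, 6), 5) = Add(18, 5) = 23)
Mul(Mul(Add(5, Mul(-2, -2)), G), O) = Mul(Mul(Add(5, Mul(-2, -2)), 12), 23) = Mul(Mul(Add(5, 4), 12), 23) = Mul(Mul(9, 12), 23) = Mul(108, 23) = 2484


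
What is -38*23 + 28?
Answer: -846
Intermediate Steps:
-38*23 + 28 = -874 + 28 = -846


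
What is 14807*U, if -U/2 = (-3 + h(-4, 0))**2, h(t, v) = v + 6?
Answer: -266526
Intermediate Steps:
h(t, v) = 6 + v
U = -18 (U = -2*(-3 + (6 + 0))**2 = -2*(-3 + 6)**2 = -2*3**2 = -2*9 = -18)
14807*U = 14807*(-18) = -266526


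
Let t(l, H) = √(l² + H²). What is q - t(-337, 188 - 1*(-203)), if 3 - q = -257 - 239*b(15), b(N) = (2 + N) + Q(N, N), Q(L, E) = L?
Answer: 7908 - 365*√2 ≈ 7391.8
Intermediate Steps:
b(N) = 2 + 2*N (b(N) = (2 + N) + N = 2 + 2*N)
t(l, H) = √(H² + l²)
q = 7908 (q = 3 - (-257 - 239*(2 + 2*15)) = 3 - (-257 - 239*(2 + 30)) = 3 - (-257 - 239*32) = 3 - (-257 - 7648) = 3 - 1*(-7905) = 3 + 7905 = 7908)
q - t(-337, 188 - 1*(-203)) = 7908 - √((188 - 1*(-203))² + (-337)²) = 7908 - √((188 + 203)² + 113569) = 7908 - √(391² + 113569) = 7908 - √(152881 + 113569) = 7908 - √266450 = 7908 - 365*√2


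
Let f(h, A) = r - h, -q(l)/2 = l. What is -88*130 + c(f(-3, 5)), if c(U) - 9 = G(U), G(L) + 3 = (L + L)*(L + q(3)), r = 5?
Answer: -11402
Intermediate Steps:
q(l) = -2*l
f(h, A) = 5 - h
G(L) = -3 + 2*L*(-6 + L) (G(L) = -3 + (L + L)*(L - 2*3) = -3 + (2*L)*(L - 6) = -3 + (2*L)*(-6 + L) = -3 + 2*L*(-6 + L))
c(U) = 6 - 12*U + 2*U**2 (c(U) = 9 + (-3 - 12*U + 2*U**2) = 6 - 12*U + 2*U**2)
-88*130 + c(f(-3, 5)) = -88*130 + (6 - 12*(5 - 1*(-3)) + 2*(5 - 1*(-3))**2) = -11440 + (6 - 12*(5 + 3) + 2*(5 + 3)**2) = -11440 + (6 - 12*8 + 2*8**2) = -11440 + (6 - 96 + 2*64) = -11440 + (6 - 96 + 128) = -11440 + 38 = -11402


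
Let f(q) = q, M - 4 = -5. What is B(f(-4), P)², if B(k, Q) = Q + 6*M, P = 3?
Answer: 9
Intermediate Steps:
M = -1 (M = 4 - 5 = -1)
B(k, Q) = -6 + Q (B(k, Q) = Q + 6*(-1) = Q - 6 = -6 + Q)
B(f(-4), P)² = (-6 + 3)² = (-3)² = 9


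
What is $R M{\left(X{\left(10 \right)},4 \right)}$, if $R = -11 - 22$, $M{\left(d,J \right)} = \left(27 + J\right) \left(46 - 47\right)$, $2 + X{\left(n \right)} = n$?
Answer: $1023$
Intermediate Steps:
$X{\left(n \right)} = -2 + n$
$M{\left(d,J \right)} = -27 - J$ ($M{\left(d,J \right)} = \left(27 + J\right) \left(-1\right) = -27 - J$)
$R = -33$ ($R = -11 - 22 = -33$)
$R M{\left(X{\left(10 \right)},4 \right)} = - 33 \left(-27 - 4\right) = \left(-33\right) \left(-31\right) = 1023$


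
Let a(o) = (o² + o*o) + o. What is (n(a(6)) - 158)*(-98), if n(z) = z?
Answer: 7840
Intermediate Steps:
a(o) = o + 2*o² (a(o) = (o² + o²) + o = 2*o² + o = o + 2*o²)
(n(a(6)) - 158)*(-98) = (6*(1 + 2*6) - 158)*(-98) = (6*(1 + 12) - 158)*(-98) = (6*13 - 158)*(-98) = (78 - 158)*(-98) = -80*(-98) = 7840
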